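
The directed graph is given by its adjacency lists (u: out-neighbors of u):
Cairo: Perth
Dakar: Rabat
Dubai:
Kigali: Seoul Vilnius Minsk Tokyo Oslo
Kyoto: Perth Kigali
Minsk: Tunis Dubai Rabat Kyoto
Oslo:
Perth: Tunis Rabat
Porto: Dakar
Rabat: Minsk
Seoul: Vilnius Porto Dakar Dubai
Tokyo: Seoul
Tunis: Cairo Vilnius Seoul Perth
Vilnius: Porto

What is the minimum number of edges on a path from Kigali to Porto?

Level 0: Kigali
Level 1: Minsk, Oslo, Seoul, Tokyo, Vilnius
Level 2: Dakar, Dubai, Kyoto, Porto, Rabat, Tunis
Level 3: Cairo, Perth
Porto first appears at level 2.

2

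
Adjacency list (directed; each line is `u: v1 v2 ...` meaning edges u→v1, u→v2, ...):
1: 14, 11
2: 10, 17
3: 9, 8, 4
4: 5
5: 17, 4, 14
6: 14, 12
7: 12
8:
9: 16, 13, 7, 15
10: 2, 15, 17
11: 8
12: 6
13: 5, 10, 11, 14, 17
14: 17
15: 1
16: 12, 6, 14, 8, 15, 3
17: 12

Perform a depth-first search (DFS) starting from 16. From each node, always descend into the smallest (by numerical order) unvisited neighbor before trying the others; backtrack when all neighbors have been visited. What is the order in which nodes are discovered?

Visit 16
16 → 3
3 → 4
4 → 5
5 → 14
14 → 17
17 → 12
12 → 6
3 → 8
3 → 9
9 → 7
9 → 13
13 → 10
10 → 2
10 → 15
15 → 1
1 → 11

16 3 4 5 14 17 12 6 8 9 7 13 10 2 15 1 11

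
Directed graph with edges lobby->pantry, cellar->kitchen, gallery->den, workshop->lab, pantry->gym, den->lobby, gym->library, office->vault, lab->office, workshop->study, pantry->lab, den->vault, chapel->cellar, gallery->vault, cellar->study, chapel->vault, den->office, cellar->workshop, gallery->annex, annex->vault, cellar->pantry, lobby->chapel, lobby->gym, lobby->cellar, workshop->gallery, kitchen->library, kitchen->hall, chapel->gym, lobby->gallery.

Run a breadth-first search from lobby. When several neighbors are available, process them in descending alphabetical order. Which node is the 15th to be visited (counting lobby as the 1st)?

office

Visit lobby; enqueue pantry, gym, gallery, chapel, cellar → queue [pantry, gym, gallery, chapel, cellar]
Visit pantry; enqueue lab → queue [gym, gallery, chapel, cellar, lab]
Visit gym; enqueue library → queue [gallery, chapel, cellar, lab, library]
Visit gallery; enqueue vault, den, annex → queue [chapel, cellar, lab, library, vault, den, annex]
Visit chapel → queue [cellar, lab, library, vault, den, annex]
Visit cellar; enqueue workshop, study, kitchen → queue [lab, library, vault, den, annex, workshop, study, kitchen]
Visit lab; enqueue office → queue [library, vault, den, annex, workshop, study, kitchen, office]
Visit library → queue [vault, den, annex, workshop, study, kitchen, office]
Visit vault → queue [den, annex, workshop, study, kitchen, office]
Visit den → queue [annex, workshop, study, kitchen, office]
Visit annex → queue [workshop, study, kitchen, office]
Visit workshop → queue [study, kitchen, office]
Visit study → queue [kitchen, office]
Visit kitchen; enqueue hall → queue [office, hall]
Visit office → queue [hall]
Visit hall → queue []

Visit order: lobby, pantry, gym, gallery, chapel, cellar, lab, library, vault, den, annex, workshop, study, kitchen, office, hall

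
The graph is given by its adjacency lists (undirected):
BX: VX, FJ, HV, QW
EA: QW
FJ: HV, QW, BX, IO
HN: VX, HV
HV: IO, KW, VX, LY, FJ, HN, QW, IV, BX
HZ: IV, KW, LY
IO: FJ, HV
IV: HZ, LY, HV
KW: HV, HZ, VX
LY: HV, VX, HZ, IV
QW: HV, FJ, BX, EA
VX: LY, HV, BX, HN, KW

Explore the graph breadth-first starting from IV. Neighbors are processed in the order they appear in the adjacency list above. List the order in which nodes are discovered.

IV, HZ, LY, HV, KW, VX, IO, FJ, HN, QW, BX, EA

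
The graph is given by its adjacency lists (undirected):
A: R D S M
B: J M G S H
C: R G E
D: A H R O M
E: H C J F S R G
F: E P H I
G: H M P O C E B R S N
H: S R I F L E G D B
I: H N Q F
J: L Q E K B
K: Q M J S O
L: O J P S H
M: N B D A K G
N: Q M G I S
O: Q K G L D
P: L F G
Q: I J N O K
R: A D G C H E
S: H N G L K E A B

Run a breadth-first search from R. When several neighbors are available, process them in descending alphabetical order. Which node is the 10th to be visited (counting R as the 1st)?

Visit R; enqueue H, G, E, D, C, A → queue [H, G, E, D, C, A]
Visit H; enqueue S, L, I, F, B → queue [G, E, D, C, A, S, L, I, F, B]
Visit G; enqueue P, O, N, M → queue [E, D, C, A, S, L, I, F, B, P, O, N, M]
Visit E; enqueue J → queue [D, C, A, S, L, I, F, B, P, O, N, M, J]
Visit D → queue [C, A, S, L, I, F, B, P, O, N, M, J]
Visit C → queue [A, S, L, I, F, B, P, O, N, M, J]
Visit A → queue [S, L, I, F, B, P, O, N, M, J]
Visit S; enqueue K → queue [L, I, F, B, P, O, N, M, J, K]
Visit L → queue [I, F, B, P, O, N, M, J, K]
Visit I; enqueue Q → queue [F, B, P, O, N, M, J, K, Q]
Visit F → queue [B, P, O, N, M, J, K, Q]
Visit B → queue [P, O, N, M, J, K, Q]
Visit P → queue [O, N, M, J, K, Q]
Visit O → queue [N, M, J, K, Q]
Visit N → queue [M, J, K, Q]
Visit M → queue [J, K, Q]
Visit J → queue [K, Q]
Visit K → queue [Q]
Visit Q → queue []

Visit order: R, H, G, E, D, C, A, S, L, I, F, B, P, O, N, M, J, K, Q

I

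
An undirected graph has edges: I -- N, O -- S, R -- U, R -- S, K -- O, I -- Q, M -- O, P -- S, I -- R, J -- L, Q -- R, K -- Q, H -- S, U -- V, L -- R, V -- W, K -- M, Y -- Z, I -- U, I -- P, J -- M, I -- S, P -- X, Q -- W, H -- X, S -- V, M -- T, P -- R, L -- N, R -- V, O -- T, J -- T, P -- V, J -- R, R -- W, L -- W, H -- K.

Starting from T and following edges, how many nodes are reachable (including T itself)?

17

BFS from T visits: T, J, M, O, L, R, K, S, N, W, I, P, Q, U, V, H, X
Reachable nodes: 17 of 19 total.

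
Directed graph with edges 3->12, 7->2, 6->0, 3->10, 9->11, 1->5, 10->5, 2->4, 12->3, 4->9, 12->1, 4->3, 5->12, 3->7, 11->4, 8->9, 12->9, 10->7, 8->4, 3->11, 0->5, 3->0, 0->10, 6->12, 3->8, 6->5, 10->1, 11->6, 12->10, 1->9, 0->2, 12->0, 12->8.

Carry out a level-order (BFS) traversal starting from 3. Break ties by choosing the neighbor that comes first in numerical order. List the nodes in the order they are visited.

Visit 3; enqueue 0, 7, 8, 10, 11, 12 → queue [0, 7, 8, 10, 11, 12]
Visit 0; enqueue 2, 5 → queue [7, 8, 10, 11, 12, 2, 5]
Visit 7 → queue [8, 10, 11, 12, 2, 5]
Visit 8; enqueue 4, 9 → queue [10, 11, 12, 2, 5, 4, 9]
Visit 10; enqueue 1 → queue [11, 12, 2, 5, 4, 9, 1]
Visit 11; enqueue 6 → queue [12, 2, 5, 4, 9, 1, 6]
Visit 12 → queue [2, 5, 4, 9, 1, 6]
Visit 2 → queue [5, 4, 9, 1, 6]
Visit 5 → queue [4, 9, 1, 6]
Visit 4 → queue [9, 1, 6]
Visit 9 → queue [1, 6]
Visit 1 → queue [6]
Visit 6 → queue []

3 → 0 → 7 → 8 → 10 → 11 → 12 → 2 → 5 → 4 → 9 → 1 → 6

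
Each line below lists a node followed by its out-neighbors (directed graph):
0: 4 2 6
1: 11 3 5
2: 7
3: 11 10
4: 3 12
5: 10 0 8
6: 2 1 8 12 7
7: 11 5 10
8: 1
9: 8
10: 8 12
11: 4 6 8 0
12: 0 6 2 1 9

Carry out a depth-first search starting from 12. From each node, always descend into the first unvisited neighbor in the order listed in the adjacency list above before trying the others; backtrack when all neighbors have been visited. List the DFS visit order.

12 -> 0 -> 4 -> 3 -> 11 -> 6 -> 2 -> 7 -> 5 -> 10 -> 8 -> 1 -> 9

Visit 12
12 → 0
0 → 4
4 → 3
3 → 11
11 → 6
6 → 2
2 → 7
7 → 5
5 → 10
10 → 8
8 → 1
12 → 9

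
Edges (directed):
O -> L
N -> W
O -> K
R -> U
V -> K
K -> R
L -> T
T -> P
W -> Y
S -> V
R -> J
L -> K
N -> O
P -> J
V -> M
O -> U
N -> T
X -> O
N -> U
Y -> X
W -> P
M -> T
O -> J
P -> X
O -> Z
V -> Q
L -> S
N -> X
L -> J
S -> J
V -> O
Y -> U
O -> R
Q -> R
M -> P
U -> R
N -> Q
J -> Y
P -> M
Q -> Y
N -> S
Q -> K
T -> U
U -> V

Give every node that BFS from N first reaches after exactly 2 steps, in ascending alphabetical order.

J, K, L, P, R, V, Y, Z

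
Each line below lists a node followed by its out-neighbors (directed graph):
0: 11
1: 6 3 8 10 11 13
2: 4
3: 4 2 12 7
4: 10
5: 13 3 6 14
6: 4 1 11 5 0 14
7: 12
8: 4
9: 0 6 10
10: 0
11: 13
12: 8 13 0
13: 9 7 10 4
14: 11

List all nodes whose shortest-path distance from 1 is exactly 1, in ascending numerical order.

3, 6, 8, 10, 11, 13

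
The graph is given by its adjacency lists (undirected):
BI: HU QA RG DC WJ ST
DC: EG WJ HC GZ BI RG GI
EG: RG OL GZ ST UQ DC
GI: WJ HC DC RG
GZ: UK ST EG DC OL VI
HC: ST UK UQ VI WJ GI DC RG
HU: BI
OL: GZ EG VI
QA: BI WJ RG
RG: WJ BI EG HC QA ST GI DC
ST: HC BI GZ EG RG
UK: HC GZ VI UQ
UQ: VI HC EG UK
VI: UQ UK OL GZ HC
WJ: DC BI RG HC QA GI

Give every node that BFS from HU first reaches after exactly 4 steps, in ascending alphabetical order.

OL, UK, UQ, VI

Level 0: HU
Level 1: BI
Level 2: DC, QA, RG, ST, WJ
Level 3: EG, GI, GZ, HC
Level 4: OL, UK, UQ, VI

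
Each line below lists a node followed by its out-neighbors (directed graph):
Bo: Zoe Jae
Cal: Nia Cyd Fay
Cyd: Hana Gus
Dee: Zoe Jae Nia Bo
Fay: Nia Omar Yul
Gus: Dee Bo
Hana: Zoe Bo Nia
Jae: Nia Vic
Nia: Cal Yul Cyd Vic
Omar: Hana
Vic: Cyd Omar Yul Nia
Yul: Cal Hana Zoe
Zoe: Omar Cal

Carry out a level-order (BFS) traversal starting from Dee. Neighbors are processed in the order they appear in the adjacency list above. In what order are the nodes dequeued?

Dee Zoe Jae Nia Bo Omar Cal Vic Yul Cyd Hana Fay Gus

Visit Dee; enqueue Zoe, Jae, Nia, Bo → queue [Zoe, Jae, Nia, Bo]
Visit Zoe; enqueue Omar, Cal → queue [Jae, Nia, Bo, Omar, Cal]
Visit Jae; enqueue Vic → queue [Nia, Bo, Omar, Cal, Vic]
Visit Nia; enqueue Yul, Cyd → queue [Bo, Omar, Cal, Vic, Yul, Cyd]
Visit Bo → queue [Omar, Cal, Vic, Yul, Cyd]
Visit Omar; enqueue Hana → queue [Cal, Vic, Yul, Cyd, Hana]
Visit Cal; enqueue Fay → queue [Vic, Yul, Cyd, Hana, Fay]
Visit Vic → queue [Yul, Cyd, Hana, Fay]
Visit Yul → queue [Cyd, Hana, Fay]
Visit Cyd; enqueue Gus → queue [Hana, Fay, Gus]
Visit Hana → queue [Fay, Gus]
Visit Fay → queue [Gus]
Visit Gus → queue []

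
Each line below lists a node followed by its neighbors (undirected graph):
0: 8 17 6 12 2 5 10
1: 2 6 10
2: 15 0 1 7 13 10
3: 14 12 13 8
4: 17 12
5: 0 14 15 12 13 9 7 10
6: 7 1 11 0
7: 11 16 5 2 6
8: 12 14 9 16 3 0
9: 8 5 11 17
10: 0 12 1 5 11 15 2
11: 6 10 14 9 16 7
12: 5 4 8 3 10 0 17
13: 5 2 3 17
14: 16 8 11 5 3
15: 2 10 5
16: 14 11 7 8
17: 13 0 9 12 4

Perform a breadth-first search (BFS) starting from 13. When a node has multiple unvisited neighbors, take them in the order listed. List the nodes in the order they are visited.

13, 5, 2, 3, 17, 0, 14, 15, 12, 9, 7, 10, 1, 8, 4, 6, 16, 11

Visit 13; enqueue 5, 2, 3, 17 → queue [5, 2, 3, 17]
Visit 5; enqueue 0, 14, 15, 12, 9, 7, 10 → queue [2, 3, 17, 0, 14, 15, 12, 9, 7, 10]
Visit 2; enqueue 1 → queue [3, 17, 0, 14, 15, 12, 9, 7, 10, 1]
Visit 3; enqueue 8 → queue [17, 0, 14, 15, 12, 9, 7, 10, 1, 8]
Visit 17; enqueue 4 → queue [0, 14, 15, 12, 9, 7, 10, 1, 8, 4]
Visit 0; enqueue 6 → queue [14, 15, 12, 9, 7, 10, 1, 8, 4, 6]
Visit 14; enqueue 16, 11 → queue [15, 12, 9, 7, 10, 1, 8, 4, 6, 16, 11]
Visit 15 → queue [12, 9, 7, 10, 1, 8, 4, 6, 16, 11]
Visit 12 → queue [9, 7, 10, 1, 8, 4, 6, 16, 11]
Visit 9 → queue [7, 10, 1, 8, 4, 6, 16, 11]
Visit 7 → queue [10, 1, 8, 4, 6, 16, 11]
Visit 10 → queue [1, 8, 4, 6, 16, 11]
Visit 1 → queue [8, 4, 6, 16, 11]
Visit 8 → queue [4, 6, 16, 11]
Visit 4 → queue [6, 16, 11]
Visit 6 → queue [16, 11]
Visit 16 → queue [11]
Visit 11 → queue []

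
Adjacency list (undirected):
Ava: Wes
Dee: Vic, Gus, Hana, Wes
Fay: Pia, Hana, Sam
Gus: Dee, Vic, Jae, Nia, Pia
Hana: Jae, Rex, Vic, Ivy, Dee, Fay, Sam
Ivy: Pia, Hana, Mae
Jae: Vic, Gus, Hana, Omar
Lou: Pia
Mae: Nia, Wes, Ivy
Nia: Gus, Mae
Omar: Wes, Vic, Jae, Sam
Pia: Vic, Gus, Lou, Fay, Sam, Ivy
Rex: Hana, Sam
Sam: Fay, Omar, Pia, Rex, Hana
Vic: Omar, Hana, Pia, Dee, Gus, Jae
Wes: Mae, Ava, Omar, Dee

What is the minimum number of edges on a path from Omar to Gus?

Level 0: Omar
Level 1: Jae, Sam, Vic, Wes
Level 2: Ava, Dee, Fay, Gus, Hana, Mae, Pia, Rex
Level 3: Ivy, Lou, Nia
Gus first appears at level 2.

2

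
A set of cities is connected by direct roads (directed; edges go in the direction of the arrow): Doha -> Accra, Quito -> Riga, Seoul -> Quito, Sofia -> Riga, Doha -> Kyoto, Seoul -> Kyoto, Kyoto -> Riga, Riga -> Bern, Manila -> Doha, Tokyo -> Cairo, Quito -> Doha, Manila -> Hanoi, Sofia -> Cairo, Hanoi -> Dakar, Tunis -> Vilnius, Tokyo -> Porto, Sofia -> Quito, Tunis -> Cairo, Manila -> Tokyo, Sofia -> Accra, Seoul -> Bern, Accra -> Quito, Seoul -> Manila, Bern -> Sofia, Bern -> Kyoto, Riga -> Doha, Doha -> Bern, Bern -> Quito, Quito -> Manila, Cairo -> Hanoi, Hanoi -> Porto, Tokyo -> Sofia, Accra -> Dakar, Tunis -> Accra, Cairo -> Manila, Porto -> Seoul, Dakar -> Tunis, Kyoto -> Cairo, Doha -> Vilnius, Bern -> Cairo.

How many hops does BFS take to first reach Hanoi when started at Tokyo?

2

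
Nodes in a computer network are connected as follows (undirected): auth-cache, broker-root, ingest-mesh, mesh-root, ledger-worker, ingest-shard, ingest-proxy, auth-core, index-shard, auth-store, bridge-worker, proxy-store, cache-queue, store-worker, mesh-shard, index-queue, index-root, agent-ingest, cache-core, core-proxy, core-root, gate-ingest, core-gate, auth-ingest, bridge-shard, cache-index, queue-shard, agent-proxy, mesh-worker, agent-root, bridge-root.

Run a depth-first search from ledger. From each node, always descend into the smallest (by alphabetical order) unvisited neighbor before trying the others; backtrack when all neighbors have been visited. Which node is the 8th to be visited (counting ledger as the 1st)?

Visit ledger
ledger → worker
worker → bridge
bridge → root
root → agent
agent → ingest
ingest → auth
auth → cache
cache → core
core → gate
core → proxy
proxy → store
cache → index
index → queue
queue → shard
shard → mesh
root → broker

Visit order: ledger, worker, bridge, root, agent, ingest, auth, cache, core, gate, proxy, store, index, queue, shard, mesh, broker

cache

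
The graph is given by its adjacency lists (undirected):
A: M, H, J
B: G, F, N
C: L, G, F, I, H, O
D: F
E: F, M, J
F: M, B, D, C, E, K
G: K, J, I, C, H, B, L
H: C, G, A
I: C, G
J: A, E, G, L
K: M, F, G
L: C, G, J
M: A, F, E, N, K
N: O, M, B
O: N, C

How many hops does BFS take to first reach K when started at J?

Level 0: J
Level 1: A, E, G, L
Level 2: B, C, F, H, I, K, M
Level 3: D, N, O
K first appears at level 2.

2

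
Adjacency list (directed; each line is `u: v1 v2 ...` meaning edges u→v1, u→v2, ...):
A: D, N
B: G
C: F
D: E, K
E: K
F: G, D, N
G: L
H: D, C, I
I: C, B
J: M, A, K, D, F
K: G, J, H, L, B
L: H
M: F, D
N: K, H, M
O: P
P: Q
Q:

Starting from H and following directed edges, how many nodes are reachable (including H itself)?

BFS from H visits: H, I, D, C, B, K, E, F, G, L, J, N, M, A
Reachable nodes: 14 of 17 total.

14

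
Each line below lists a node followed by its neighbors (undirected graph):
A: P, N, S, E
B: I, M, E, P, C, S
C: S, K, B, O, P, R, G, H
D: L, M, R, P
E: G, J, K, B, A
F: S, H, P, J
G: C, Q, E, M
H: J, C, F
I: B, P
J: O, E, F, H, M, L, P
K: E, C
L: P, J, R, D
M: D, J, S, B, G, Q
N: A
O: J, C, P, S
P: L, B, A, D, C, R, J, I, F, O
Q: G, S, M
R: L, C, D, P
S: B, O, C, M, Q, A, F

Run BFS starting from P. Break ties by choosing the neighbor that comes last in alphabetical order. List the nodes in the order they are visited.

P -> R -> O -> L -> J -> I -> F -> D -> C -> B -> A -> S -> M -> H -> E -> K -> G -> N -> Q

Visit P; enqueue R, O, L, J, I, F, D, C, B, A → queue [R, O, L, J, I, F, D, C, B, A]
Visit R → queue [O, L, J, I, F, D, C, B, A]
Visit O; enqueue S → queue [L, J, I, F, D, C, B, A, S]
Visit L → queue [J, I, F, D, C, B, A, S]
Visit J; enqueue M, H, E → queue [I, F, D, C, B, A, S, M, H, E]
Visit I → queue [F, D, C, B, A, S, M, H, E]
Visit F → queue [D, C, B, A, S, M, H, E]
Visit D → queue [C, B, A, S, M, H, E]
Visit C; enqueue K, G → queue [B, A, S, M, H, E, K, G]
Visit B → queue [A, S, M, H, E, K, G]
Visit A; enqueue N → queue [S, M, H, E, K, G, N]
Visit S; enqueue Q → queue [M, H, E, K, G, N, Q]
Visit M → queue [H, E, K, G, N, Q]
Visit H → queue [E, K, G, N, Q]
Visit E → queue [K, G, N, Q]
Visit K → queue [G, N, Q]
Visit G → queue [N, Q]
Visit N → queue [Q]
Visit Q → queue []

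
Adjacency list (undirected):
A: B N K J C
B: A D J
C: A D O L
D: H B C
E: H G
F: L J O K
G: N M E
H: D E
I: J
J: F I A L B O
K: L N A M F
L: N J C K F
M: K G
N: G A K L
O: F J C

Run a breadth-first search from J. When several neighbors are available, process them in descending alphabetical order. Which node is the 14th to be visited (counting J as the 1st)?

H

Visit J; enqueue O, L, I, F, B, A → queue [O, L, I, F, B, A]
Visit O; enqueue C → queue [L, I, F, B, A, C]
Visit L; enqueue N, K → queue [I, F, B, A, C, N, K]
Visit I → queue [F, B, A, C, N, K]
Visit F → queue [B, A, C, N, K]
Visit B; enqueue D → queue [A, C, N, K, D]
Visit A → queue [C, N, K, D]
Visit C → queue [N, K, D]
Visit N; enqueue G → queue [K, D, G]
Visit K; enqueue M → queue [D, G, M]
Visit D; enqueue H → queue [G, M, H]
Visit G; enqueue E → queue [M, H, E]
Visit M → queue [H, E]
Visit H → queue [E]
Visit E → queue []

Visit order: J, O, L, I, F, B, A, C, N, K, D, G, M, H, E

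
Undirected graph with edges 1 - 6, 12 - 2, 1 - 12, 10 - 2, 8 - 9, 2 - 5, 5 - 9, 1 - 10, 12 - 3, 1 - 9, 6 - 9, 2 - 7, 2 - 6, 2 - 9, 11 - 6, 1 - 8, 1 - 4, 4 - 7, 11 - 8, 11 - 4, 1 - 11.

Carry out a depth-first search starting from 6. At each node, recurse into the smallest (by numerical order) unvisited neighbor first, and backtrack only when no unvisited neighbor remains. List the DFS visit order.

Visit 6
6 → 1
1 → 4
4 → 7
7 → 2
2 → 5
5 → 9
9 → 8
8 → 11
2 → 10
2 → 12
12 → 3

6 → 1 → 4 → 7 → 2 → 5 → 9 → 8 → 11 → 10 → 12 → 3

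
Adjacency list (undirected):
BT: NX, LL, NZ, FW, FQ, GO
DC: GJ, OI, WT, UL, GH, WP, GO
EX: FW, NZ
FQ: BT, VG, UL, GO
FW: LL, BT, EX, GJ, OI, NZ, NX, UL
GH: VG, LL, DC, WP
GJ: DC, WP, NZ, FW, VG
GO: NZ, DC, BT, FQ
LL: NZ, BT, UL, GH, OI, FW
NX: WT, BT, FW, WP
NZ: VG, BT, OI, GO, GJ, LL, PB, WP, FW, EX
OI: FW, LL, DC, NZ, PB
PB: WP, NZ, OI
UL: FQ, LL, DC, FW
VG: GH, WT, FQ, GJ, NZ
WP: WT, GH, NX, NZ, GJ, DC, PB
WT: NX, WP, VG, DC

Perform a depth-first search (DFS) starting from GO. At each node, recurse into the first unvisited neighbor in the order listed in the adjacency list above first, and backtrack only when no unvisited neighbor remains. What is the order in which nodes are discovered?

GO → NZ → VG → GH → LL → BT → NX → WT → WP → GJ → DC → OI → FW → EX → UL → FQ → PB

Visit GO
GO → NZ
NZ → VG
VG → GH
GH → LL
LL → BT
BT → NX
NX → WT
WT → WP
WP → GJ
GJ → DC
DC → OI
OI → FW
FW → EX
FW → UL
UL → FQ
OI → PB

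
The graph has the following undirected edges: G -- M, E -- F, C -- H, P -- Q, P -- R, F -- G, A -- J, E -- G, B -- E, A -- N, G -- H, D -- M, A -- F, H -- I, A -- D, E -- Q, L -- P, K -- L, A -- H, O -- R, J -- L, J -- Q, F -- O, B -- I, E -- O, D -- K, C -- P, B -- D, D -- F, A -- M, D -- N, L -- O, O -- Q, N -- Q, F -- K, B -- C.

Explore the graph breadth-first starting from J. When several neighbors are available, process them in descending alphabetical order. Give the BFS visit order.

J -> Q -> L -> A -> P -> O -> N -> E -> K -> M -> H -> F -> D -> R -> C -> G -> B -> I

Visit J; enqueue Q, L, A → queue [Q, L, A]
Visit Q; enqueue P, O, N, E → queue [L, A, P, O, N, E]
Visit L; enqueue K → queue [A, P, O, N, E, K]
Visit A; enqueue M, H, F, D → queue [P, O, N, E, K, M, H, F, D]
Visit P; enqueue R, C → queue [O, N, E, K, M, H, F, D, R, C]
Visit O → queue [N, E, K, M, H, F, D, R, C]
Visit N → queue [E, K, M, H, F, D, R, C]
Visit E; enqueue G, B → queue [K, M, H, F, D, R, C, G, B]
Visit K → queue [M, H, F, D, R, C, G, B]
Visit M → queue [H, F, D, R, C, G, B]
Visit H; enqueue I → queue [F, D, R, C, G, B, I]
Visit F → queue [D, R, C, G, B, I]
Visit D → queue [R, C, G, B, I]
Visit R → queue [C, G, B, I]
Visit C → queue [G, B, I]
Visit G → queue [B, I]
Visit B → queue [I]
Visit I → queue []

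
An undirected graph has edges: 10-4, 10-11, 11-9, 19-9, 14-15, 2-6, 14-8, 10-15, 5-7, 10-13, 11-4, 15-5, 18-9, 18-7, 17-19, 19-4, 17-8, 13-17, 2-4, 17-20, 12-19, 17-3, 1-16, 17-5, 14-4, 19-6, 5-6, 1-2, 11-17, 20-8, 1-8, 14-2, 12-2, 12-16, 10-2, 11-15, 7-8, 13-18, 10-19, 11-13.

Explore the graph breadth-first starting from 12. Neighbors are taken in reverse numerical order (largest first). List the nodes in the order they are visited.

12 19 16 2 17 10 9 6 4 1 14 20 13 11 8 5 3 15 18 7

Visit 12; enqueue 19, 16, 2 → queue [19, 16, 2]
Visit 19; enqueue 17, 10, 9, 6, 4 → queue [16, 2, 17, 10, 9, 6, 4]
Visit 16; enqueue 1 → queue [2, 17, 10, 9, 6, 4, 1]
Visit 2; enqueue 14 → queue [17, 10, 9, 6, 4, 1, 14]
Visit 17; enqueue 20, 13, 11, 8, 5, 3 → queue [10, 9, 6, 4, 1, 14, 20, 13, 11, 8, 5, 3]
Visit 10; enqueue 15 → queue [9, 6, 4, 1, 14, 20, 13, 11, 8, 5, 3, 15]
Visit 9; enqueue 18 → queue [6, 4, 1, 14, 20, 13, 11, 8, 5, 3, 15, 18]
Visit 6 → queue [4, 1, 14, 20, 13, 11, 8, 5, 3, 15, 18]
Visit 4 → queue [1, 14, 20, 13, 11, 8, 5, 3, 15, 18]
Visit 1 → queue [14, 20, 13, 11, 8, 5, 3, 15, 18]
Visit 14 → queue [20, 13, 11, 8, 5, 3, 15, 18]
Visit 20 → queue [13, 11, 8, 5, 3, 15, 18]
Visit 13 → queue [11, 8, 5, 3, 15, 18]
Visit 11 → queue [8, 5, 3, 15, 18]
Visit 8; enqueue 7 → queue [5, 3, 15, 18, 7]
Visit 5 → queue [3, 15, 18, 7]
Visit 3 → queue [15, 18, 7]
Visit 15 → queue [18, 7]
Visit 18 → queue [7]
Visit 7 → queue []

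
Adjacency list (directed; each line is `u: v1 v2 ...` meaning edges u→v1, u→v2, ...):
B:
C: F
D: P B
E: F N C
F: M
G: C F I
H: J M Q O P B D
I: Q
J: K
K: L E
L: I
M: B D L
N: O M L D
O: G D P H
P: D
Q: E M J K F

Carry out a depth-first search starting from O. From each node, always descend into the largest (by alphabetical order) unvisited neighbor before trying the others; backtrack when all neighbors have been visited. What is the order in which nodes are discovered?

O P D B H Q M L I K E N F C J G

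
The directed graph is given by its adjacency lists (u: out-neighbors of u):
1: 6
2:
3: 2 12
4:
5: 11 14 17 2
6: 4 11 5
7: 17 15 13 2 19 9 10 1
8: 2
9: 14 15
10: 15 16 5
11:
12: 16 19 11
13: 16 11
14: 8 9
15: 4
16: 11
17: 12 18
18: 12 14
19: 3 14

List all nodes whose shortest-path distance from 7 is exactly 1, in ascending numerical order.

Level 0: 7
Level 1: 1, 2, 9, 10, 13, 15, 17, 19
Level 2: 3, 4, 5, 6, 11, 12, 14, 16, 18
Level 3: 8

1, 2, 9, 10, 13, 15, 17, 19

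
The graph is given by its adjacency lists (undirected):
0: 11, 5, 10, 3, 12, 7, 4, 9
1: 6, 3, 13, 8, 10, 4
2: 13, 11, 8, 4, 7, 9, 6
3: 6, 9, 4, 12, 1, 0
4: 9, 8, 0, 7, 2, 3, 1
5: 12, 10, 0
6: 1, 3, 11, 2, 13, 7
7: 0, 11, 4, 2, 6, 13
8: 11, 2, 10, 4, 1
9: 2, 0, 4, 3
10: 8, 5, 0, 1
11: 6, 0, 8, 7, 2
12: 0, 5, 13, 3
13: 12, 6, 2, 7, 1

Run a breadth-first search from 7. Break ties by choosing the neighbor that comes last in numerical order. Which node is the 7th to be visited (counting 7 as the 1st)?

Visit 7; enqueue 13, 11, 6, 4, 2, 0 → queue [13, 11, 6, 4, 2, 0]
Visit 13; enqueue 12, 1 → queue [11, 6, 4, 2, 0, 12, 1]
Visit 11; enqueue 8 → queue [6, 4, 2, 0, 12, 1, 8]
Visit 6; enqueue 3 → queue [4, 2, 0, 12, 1, 8, 3]
Visit 4; enqueue 9 → queue [2, 0, 12, 1, 8, 3, 9]
Visit 2 → queue [0, 12, 1, 8, 3, 9]
Visit 0; enqueue 10, 5 → queue [12, 1, 8, 3, 9, 10, 5]
Visit 12 → queue [1, 8, 3, 9, 10, 5]
Visit 1 → queue [8, 3, 9, 10, 5]
Visit 8 → queue [3, 9, 10, 5]
Visit 3 → queue [9, 10, 5]
Visit 9 → queue [10, 5]
Visit 10 → queue [5]
Visit 5 → queue []

Visit order: 7, 13, 11, 6, 4, 2, 0, 12, 1, 8, 3, 9, 10, 5

0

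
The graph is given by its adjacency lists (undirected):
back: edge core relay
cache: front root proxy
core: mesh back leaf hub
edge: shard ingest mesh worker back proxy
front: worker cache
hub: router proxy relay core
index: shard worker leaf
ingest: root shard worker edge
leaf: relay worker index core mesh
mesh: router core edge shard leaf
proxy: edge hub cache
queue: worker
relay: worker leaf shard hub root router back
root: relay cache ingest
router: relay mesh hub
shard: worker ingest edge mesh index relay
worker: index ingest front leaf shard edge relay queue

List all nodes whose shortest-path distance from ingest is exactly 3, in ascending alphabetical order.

core, hub, router

Level 0: ingest
Level 1: edge, root, shard, worker
Level 2: back, cache, front, index, leaf, mesh, proxy, queue, relay
Level 3: core, hub, router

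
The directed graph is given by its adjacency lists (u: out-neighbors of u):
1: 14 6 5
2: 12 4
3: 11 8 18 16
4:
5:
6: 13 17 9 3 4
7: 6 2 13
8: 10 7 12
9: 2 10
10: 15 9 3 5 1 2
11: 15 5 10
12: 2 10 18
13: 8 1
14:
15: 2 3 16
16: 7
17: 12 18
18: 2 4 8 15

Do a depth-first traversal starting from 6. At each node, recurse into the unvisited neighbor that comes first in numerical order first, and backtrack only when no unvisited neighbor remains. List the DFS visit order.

Visit 6
6 → 3
3 → 8
8 → 7
7 → 2
2 → 4
2 → 12
12 → 10
10 → 1
1 → 5
1 → 14
10 → 9
10 → 15
15 → 16
12 → 18
7 → 13
3 → 11
6 → 17

6, 3, 8, 7, 2, 4, 12, 10, 1, 5, 14, 9, 15, 16, 18, 13, 11, 17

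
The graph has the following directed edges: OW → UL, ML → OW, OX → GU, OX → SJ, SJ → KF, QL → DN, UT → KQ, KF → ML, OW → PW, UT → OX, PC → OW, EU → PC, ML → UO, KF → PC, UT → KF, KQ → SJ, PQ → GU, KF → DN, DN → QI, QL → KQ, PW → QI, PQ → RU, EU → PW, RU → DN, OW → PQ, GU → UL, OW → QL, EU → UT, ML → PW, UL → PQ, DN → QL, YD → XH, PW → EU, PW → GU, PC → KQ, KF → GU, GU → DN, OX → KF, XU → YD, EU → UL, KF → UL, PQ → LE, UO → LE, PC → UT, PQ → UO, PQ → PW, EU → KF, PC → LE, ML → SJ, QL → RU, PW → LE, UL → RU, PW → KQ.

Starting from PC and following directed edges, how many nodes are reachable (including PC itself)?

BFS from PC visits: PC, KQ, LE, OW, UT, SJ, PQ, PW, QL, UL, KF, OX, GU, RU, UO, EU, QI, DN, ML
Reachable nodes: 19 of 22 total.

19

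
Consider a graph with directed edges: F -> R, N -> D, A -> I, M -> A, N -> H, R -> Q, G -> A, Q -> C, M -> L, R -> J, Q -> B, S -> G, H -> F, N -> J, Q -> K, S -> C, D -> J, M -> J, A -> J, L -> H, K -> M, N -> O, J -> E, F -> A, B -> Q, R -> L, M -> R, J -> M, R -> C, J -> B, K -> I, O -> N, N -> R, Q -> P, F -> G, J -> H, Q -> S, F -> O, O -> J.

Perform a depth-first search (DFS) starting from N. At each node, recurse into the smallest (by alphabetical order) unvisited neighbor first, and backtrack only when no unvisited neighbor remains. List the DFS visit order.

Visit N
N → D
D → J
J → B
B → Q
Q → C
Q → K
K → I
K → M
M → A
M → L
L → H
H → F
F → G
F → O
F → R
Q → P
Q → S
J → E

N, D, J, B, Q, C, K, I, M, A, L, H, F, G, O, R, P, S, E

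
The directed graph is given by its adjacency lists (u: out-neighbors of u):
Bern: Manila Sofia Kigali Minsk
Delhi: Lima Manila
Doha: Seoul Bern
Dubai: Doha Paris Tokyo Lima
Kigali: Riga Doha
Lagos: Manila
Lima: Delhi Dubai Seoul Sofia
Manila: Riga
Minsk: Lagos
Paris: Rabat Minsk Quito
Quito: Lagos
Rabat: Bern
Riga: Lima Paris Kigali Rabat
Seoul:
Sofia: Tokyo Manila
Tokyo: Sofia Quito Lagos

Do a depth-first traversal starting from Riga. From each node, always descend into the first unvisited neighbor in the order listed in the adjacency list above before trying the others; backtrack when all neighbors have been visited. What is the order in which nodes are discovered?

Riga, Lima, Delhi, Manila, Dubai, Doha, Seoul, Bern, Sofia, Tokyo, Quito, Lagos, Kigali, Minsk, Paris, Rabat

Visit Riga
Riga → Lima
Lima → Delhi
Delhi → Manila
Lima → Dubai
Dubai → Doha
Doha → Seoul
Doha → Bern
Bern → Sofia
Sofia → Tokyo
Tokyo → Quito
Quito → Lagos
Bern → Kigali
Bern → Minsk
Dubai → Paris
Paris → Rabat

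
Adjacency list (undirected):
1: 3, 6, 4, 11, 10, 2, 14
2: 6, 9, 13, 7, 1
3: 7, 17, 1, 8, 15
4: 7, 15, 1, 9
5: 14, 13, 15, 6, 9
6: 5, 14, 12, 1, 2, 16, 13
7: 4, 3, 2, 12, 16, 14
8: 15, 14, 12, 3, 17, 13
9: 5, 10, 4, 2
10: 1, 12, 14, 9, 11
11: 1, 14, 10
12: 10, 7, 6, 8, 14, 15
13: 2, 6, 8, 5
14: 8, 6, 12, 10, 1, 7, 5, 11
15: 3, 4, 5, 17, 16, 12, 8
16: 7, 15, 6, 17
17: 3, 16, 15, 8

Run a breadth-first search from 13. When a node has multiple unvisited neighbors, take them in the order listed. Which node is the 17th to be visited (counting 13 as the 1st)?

11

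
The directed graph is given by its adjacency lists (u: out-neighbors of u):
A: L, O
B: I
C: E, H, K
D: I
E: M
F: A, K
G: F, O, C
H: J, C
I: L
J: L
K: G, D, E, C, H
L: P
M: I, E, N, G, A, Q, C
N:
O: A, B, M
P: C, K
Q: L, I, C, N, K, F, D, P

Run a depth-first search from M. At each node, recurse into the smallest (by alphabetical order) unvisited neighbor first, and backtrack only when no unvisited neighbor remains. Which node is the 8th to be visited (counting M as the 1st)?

Visit M
M → A
A → L
L → P
P → C
C → E
C → H
H → J
C → K
K → D
D → I
K → G
G → F
G → O
O → B
M → N
M → Q

Visit order: M, A, L, P, C, E, H, J, K, D, I, G, F, O, B, N, Q

J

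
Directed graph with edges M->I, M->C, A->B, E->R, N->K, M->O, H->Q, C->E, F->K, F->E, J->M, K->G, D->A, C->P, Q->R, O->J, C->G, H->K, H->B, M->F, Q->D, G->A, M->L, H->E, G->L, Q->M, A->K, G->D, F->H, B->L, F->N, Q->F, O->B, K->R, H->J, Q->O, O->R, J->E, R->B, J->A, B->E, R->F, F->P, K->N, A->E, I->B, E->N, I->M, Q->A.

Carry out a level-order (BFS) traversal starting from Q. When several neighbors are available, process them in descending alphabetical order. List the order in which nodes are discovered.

Visit Q; enqueue R, O, M, F, D, A → queue [R, O, M, F, D, A]
Visit R; enqueue B → queue [O, M, F, D, A, B]
Visit O; enqueue J → queue [M, F, D, A, B, J]
Visit M; enqueue L, I, C → queue [F, D, A, B, J, L, I, C]
Visit F; enqueue P, N, K, H, E → queue [D, A, B, J, L, I, C, P, N, K, H, E]
Visit D → queue [A, B, J, L, I, C, P, N, K, H, E]
Visit A → queue [B, J, L, I, C, P, N, K, H, E]
Visit B → queue [J, L, I, C, P, N, K, H, E]
Visit J → queue [L, I, C, P, N, K, H, E]
Visit L → queue [I, C, P, N, K, H, E]
Visit I → queue [C, P, N, K, H, E]
Visit C; enqueue G → queue [P, N, K, H, E, G]
Visit P → queue [N, K, H, E, G]
Visit N → queue [K, H, E, G]
Visit K → queue [H, E, G]
Visit H → queue [E, G]
Visit E → queue [G]
Visit G → queue []

Q, R, O, M, F, D, A, B, J, L, I, C, P, N, K, H, E, G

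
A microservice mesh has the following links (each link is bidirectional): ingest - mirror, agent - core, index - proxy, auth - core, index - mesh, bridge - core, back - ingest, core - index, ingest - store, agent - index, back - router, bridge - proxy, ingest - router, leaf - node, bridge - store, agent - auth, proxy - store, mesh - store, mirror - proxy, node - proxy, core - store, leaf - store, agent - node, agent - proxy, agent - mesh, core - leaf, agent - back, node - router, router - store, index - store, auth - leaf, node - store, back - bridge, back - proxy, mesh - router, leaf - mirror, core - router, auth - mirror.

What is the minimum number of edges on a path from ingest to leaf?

2

Level 0: ingest
Level 1: back, mirror, router, store
Level 2: agent, auth, bridge, core, index, leaf, mesh, node, proxy
leaf first appears at level 2.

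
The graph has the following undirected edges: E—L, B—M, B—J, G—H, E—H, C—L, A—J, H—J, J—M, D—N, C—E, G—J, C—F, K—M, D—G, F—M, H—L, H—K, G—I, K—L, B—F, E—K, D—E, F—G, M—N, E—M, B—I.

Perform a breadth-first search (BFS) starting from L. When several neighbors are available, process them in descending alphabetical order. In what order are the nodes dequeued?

L → K → H → E → C → M → J → G → D → F → N → B → A → I

Visit L; enqueue K, H, E, C → queue [K, H, E, C]
Visit K; enqueue M → queue [H, E, C, M]
Visit H; enqueue J, G → queue [E, C, M, J, G]
Visit E; enqueue D → queue [C, M, J, G, D]
Visit C; enqueue F → queue [M, J, G, D, F]
Visit M; enqueue N, B → queue [J, G, D, F, N, B]
Visit J; enqueue A → queue [G, D, F, N, B, A]
Visit G; enqueue I → queue [D, F, N, B, A, I]
Visit D → queue [F, N, B, A, I]
Visit F → queue [N, B, A, I]
Visit N → queue [B, A, I]
Visit B → queue [A, I]
Visit A → queue [I]
Visit I → queue []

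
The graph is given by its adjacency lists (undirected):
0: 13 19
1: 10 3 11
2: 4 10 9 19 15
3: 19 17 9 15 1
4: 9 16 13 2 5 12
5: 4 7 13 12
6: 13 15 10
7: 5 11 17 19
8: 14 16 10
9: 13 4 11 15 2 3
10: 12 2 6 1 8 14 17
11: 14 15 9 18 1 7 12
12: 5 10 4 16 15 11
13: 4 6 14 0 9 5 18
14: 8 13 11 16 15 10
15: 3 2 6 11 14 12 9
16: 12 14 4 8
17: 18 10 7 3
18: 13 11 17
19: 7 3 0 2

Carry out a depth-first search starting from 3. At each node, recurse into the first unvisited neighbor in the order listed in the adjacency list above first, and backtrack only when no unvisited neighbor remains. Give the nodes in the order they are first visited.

Visit 3
3 → 19
19 → 7
7 → 5
5 → 4
4 → 9
9 → 13
13 → 6
6 → 15
15 → 2
2 → 10
10 → 12
12 → 16
16 → 14
14 → 8
14 → 11
11 → 18
18 → 17
11 → 1
13 → 0

3 19 7 5 4 9 13 6 15 2 10 12 16 14 8 11 18 17 1 0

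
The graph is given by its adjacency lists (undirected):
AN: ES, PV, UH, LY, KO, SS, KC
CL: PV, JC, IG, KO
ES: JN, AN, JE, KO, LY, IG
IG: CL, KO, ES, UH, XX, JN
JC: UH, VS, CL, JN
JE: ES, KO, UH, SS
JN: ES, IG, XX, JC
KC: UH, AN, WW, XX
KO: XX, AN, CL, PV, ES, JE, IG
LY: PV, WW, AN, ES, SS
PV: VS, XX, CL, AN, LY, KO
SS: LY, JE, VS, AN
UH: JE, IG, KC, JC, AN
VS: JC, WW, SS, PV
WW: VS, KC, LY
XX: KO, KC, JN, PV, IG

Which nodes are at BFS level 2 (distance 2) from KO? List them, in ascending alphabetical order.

Level 0: KO
Level 1: AN, CL, ES, IG, JE, PV, XX
Level 2: JC, JN, KC, LY, SS, UH, VS
Level 3: WW

JC, JN, KC, LY, SS, UH, VS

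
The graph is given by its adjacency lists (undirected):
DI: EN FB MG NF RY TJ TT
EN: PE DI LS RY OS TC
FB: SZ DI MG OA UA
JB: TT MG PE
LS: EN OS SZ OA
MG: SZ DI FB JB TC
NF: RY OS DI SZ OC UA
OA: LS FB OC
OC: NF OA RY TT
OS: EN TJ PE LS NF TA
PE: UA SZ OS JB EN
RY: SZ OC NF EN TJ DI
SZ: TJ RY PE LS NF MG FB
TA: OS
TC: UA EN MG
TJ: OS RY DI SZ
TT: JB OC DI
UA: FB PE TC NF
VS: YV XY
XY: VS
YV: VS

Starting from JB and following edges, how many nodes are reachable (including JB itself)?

BFS from JB visits: JB, MG, PE, TT, DI, FB, SZ, TC, EN, OS, UA, OC, NF, RY, TJ, OA, LS, TA
Reachable nodes: 18 of 21 total.

18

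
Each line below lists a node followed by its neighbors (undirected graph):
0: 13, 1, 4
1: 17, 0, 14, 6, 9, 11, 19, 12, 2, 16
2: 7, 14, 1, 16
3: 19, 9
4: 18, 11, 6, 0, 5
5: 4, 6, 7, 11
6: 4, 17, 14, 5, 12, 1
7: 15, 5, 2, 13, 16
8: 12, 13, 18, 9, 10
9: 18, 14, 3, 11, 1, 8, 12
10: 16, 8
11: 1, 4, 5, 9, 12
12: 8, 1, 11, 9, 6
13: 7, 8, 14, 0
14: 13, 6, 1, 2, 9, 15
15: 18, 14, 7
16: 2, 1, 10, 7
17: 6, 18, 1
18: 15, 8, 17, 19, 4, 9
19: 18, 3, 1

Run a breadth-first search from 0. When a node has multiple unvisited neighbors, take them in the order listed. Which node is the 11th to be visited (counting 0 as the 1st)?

Visit 0; enqueue 13, 1, 4 → queue [13, 1, 4]
Visit 13; enqueue 7, 8, 14 → queue [1, 4, 7, 8, 14]
Visit 1; enqueue 17, 6, 9, 11, 19, 12, 2, 16 → queue [4, 7, 8, 14, 17, 6, 9, 11, 19, 12, 2, 16]
Visit 4; enqueue 18, 5 → queue [7, 8, 14, 17, 6, 9, 11, 19, 12, 2, 16, 18, 5]
Visit 7; enqueue 15 → queue [8, 14, 17, 6, 9, 11, 19, 12, 2, 16, 18, 5, 15]
Visit 8; enqueue 10 → queue [14, 17, 6, 9, 11, 19, 12, 2, 16, 18, 5, 15, 10]
Visit 14 → queue [17, 6, 9, 11, 19, 12, 2, 16, 18, 5, 15, 10]
Visit 17 → queue [6, 9, 11, 19, 12, 2, 16, 18, 5, 15, 10]
Visit 6 → queue [9, 11, 19, 12, 2, 16, 18, 5, 15, 10]
Visit 9; enqueue 3 → queue [11, 19, 12, 2, 16, 18, 5, 15, 10, 3]
Visit 11 → queue [19, 12, 2, 16, 18, 5, 15, 10, 3]
Visit 19 → queue [12, 2, 16, 18, 5, 15, 10, 3]
Visit 12 → queue [2, 16, 18, 5, 15, 10, 3]
Visit 2 → queue [16, 18, 5, 15, 10, 3]
Visit 16 → queue [18, 5, 15, 10, 3]
Visit 18 → queue [5, 15, 10, 3]
Visit 5 → queue [15, 10, 3]
Visit 15 → queue [10, 3]
Visit 10 → queue [3]
Visit 3 → queue []

Visit order: 0, 13, 1, 4, 7, 8, 14, 17, 6, 9, 11, 19, 12, 2, 16, 18, 5, 15, 10, 3

11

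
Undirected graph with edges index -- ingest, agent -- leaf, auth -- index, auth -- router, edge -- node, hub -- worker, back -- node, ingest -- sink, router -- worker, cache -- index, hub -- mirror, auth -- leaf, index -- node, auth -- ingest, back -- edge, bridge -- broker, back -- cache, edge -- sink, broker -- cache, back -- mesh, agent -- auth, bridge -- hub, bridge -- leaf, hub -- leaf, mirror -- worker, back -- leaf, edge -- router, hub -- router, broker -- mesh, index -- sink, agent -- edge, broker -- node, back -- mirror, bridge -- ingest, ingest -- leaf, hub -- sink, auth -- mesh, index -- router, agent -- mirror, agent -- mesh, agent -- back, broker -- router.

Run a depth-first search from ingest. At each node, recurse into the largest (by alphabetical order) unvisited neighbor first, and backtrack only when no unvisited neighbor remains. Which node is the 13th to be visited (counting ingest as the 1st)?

Visit ingest
ingest → sink
sink → index
index → router
router → worker
worker → mirror
mirror → hub
hub → leaf
leaf → bridge
bridge → broker
broker → node
node → edge
edge → back
back → mesh
mesh → auth
auth → agent
back → cache

Visit order: ingest, sink, index, router, worker, mirror, hub, leaf, bridge, broker, node, edge, back, mesh, auth, agent, cache

back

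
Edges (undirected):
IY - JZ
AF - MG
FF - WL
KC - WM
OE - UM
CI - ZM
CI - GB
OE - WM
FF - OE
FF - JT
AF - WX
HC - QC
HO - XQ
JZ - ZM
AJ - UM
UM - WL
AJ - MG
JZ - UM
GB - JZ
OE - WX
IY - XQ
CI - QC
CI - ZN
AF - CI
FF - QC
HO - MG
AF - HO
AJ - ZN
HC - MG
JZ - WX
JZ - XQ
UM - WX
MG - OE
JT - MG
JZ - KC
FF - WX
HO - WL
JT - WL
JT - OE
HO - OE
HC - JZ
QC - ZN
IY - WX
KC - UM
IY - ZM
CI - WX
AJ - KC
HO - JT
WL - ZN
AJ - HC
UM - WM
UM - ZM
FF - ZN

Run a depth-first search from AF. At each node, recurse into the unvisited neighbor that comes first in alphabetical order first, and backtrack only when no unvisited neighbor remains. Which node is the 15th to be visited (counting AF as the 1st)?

Visit AF
AF → CI
CI → GB
GB → JZ
JZ → HC
HC → AJ
AJ → KC
KC → UM
UM → OE
OE → FF
FF → JT
JT → HO
HO → MG
HO → WL
WL → ZN
ZN → QC
HO → XQ
XQ → IY
IY → WX
IY → ZM
OE → WM

Visit order: AF, CI, GB, JZ, HC, AJ, KC, UM, OE, FF, JT, HO, MG, WL, ZN, QC, XQ, IY, WX, ZM, WM

ZN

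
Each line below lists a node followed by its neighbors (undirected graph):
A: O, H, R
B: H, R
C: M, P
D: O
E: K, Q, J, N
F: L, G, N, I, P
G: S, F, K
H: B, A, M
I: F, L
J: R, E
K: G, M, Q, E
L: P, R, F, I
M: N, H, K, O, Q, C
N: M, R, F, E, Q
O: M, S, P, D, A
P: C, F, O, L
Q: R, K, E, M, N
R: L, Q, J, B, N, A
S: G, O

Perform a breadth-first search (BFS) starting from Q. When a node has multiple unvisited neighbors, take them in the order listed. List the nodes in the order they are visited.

Visit Q; enqueue R, K, E, M, N → queue [R, K, E, M, N]
Visit R; enqueue L, J, B, A → queue [K, E, M, N, L, J, B, A]
Visit K; enqueue G → queue [E, M, N, L, J, B, A, G]
Visit E → queue [M, N, L, J, B, A, G]
Visit M; enqueue H, O, C → queue [N, L, J, B, A, G, H, O, C]
Visit N; enqueue F → queue [L, J, B, A, G, H, O, C, F]
Visit L; enqueue P, I → queue [J, B, A, G, H, O, C, F, P, I]
Visit J → queue [B, A, G, H, O, C, F, P, I]
Visit B → queue [A, G, H, O, C, F, P, I]
Visit A → queue [G, H, O, C, F, P, I]
Visit G; enqueue S → queue [H, O, C, F, P, I, S]
Visit H → queue [O, C, F, P, I, S]
Visit O; enqueue D → queue [C, F, P, I, S, D]
Visit C → queue [F, P, I, S, D]
Visit F → queue [P, I, S, D]
Visit P → queue [I, S, D]
Visit I → queue [S, D]
Visit S → queue [D]
Visit D → queue []

Q, R, K, E, M, N, L, J, B, A, G, H, O, C, F, P, I, S, D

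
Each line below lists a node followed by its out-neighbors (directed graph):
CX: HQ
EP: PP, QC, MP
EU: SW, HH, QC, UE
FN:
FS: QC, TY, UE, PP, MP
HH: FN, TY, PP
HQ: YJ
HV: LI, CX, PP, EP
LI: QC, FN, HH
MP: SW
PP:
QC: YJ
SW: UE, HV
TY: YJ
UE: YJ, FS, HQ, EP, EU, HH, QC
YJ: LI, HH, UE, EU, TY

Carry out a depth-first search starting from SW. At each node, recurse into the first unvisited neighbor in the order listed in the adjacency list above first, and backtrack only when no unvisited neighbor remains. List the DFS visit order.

SW -> UE -> YJ -> LI -> QC -> FN -> HH -> TY -> PP -> EU -> FS -> MP -> HQ -> EP -> HV -> CX

Visit SW
SW → UE
UE → YJ
YJ → LI
LI → QC
LI → FN
LI → HH
HH → TY
HH → PP
YJ → EU
UE → FS
FS → MP
UE → HQ
UE → EP
SW → HV
HV → CX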